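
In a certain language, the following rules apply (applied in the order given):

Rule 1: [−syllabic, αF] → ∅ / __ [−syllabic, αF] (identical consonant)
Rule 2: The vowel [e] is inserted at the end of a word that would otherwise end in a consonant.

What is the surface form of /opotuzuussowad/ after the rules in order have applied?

opotuzuusowade

Rule 1 (degemination): /ss/ is a geminate; the first /s/ deletes. /opotuzuussowad/ → opotuzuusowad.
Rule 2 (final e-epenthesis): the form ends in the consonant /d/, so [e] is inserted word-finally. /opotuzuusowad/ → opotuzuusowade.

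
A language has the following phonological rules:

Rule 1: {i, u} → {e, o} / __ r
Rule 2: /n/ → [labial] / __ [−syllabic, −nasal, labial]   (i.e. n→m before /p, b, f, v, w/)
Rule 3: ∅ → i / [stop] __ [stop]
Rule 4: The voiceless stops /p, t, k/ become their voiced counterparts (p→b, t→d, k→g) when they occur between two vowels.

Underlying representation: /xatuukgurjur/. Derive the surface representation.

xaduugigorjor

Rule 1 (pre-rhotic lowering): /u/ is a high vowel immediately before /r/, so it lowers to [o]. /u/ is a high vowel immediately before /r/, so it lowers to [o]. /xatuukgurjur/ → xatuukgorjor.
Rule 2 (nasal place assimilation): no segment meets the environment; /xatuukgorjor/ is unchanged.
Rule 3 (stop-cluster i-epenthesis): /k/ and /g/ form a stop–stop cluster, so [i] is inserted between them. /xatuukgorjor/ → xatuukigorjor.
Rule 4 (intervocalic voicing): /t/ is a voiceless stop between vowels /a/ and /u/, so it voices to [d]. /k/ is a voiceless stop between vowels /u/ and /i/, so it voices to [g]. /xatuukigorjor/ → xaduugigorjor.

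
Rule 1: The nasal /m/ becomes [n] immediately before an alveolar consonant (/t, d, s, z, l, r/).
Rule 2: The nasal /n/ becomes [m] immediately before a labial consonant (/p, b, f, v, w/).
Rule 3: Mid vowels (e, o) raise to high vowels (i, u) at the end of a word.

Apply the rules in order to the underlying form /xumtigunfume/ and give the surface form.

Rule 1 (nasal place assimilation): /m/ precedes the alveolar consonant /t/, so it assimilates in place to [n]. /xumtigunfume/ → xuntigunfume.
Rule 2 (nasal place assimilation): /n/ precedes the labial consonant /f/, so it assimilates in place to [m]. /xuntigunfume/ → xuntigumfume.
Rule 3 (final vowel raising): /e/ is a mid vowel in word-final position, so it raises to [i]. /xuntigumfume/ → xuntigumfumi.

xuntigumfumi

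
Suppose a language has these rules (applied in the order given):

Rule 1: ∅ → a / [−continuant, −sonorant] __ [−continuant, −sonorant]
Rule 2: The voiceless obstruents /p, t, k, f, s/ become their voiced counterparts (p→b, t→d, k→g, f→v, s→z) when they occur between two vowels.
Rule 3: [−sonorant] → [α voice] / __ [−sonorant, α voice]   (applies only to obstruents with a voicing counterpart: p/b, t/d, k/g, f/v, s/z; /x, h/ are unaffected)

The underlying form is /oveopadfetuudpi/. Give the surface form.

Rule 1 (stop-cluster a-epenthesis): /d/ and /p/ form a stop–stop cluster, so [a] is inserted between them. /oveopadfetuudpi/ → oveopadfetuudapi.
Rule 2 (intervocalic voicing): /p/ is a voiceless obstruent between vowels /o/ and /a/, so it voices to [b]. /t/ is a voiceless obstruent between vowels /e/ and /u/, so it voices to [d]. /p/ is a voiceless obstruent between vowels /a/ and /i/, so it voices to [b]. /oveopadfetuudapi/ → oveobadfeduudabi.
Rule 3 (regressive voicing assimilation): /d/ precedes the voiceless obstruent /f/, so it devoices to [t] by assimilation. /oveobadfeduudabi/ → oveobatfeduudabi.

oveobatfeduudabi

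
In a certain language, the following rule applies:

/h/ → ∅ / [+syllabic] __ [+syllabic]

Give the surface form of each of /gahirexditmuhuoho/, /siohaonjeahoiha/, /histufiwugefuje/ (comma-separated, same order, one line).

/gahirexditmuhuoho/: /h/ occurs between vowels /a/ and /i/, so it deletes. /h/ occurs between vowels /u/ and /u/, so it deletes. /h/ occurs between vowels /o/ and /o/, so it deletes. → [gairexditmuuoo].
/siohaonjeahoiha/: /h/ occurs between vowels /o/ and /a/, so it deletes. /h/ occurs between vowels /a/ and /o/, so it deletes. /h/ occurs between vowels /i/ and /a/, so it deletes. → [sioaonjeaoia].
/histufiwugefuje/: the rule's environment is not met; surfaces unchanged as [histufiwugefuje].

gairexditmuuoo, sioaonjeaoia, histufiwugefuje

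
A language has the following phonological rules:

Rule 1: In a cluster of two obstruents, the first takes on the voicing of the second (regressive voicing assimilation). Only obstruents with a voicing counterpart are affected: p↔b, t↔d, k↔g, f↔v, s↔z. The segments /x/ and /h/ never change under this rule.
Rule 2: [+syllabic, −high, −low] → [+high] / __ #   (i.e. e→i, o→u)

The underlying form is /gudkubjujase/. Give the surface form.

Rule 1 (regressive voicing assimilation): /d/ precedes the voiceless obstruent /k/, so it devoices to [t] by assimilation. /gudkubjujase/ → gutkubjujase.
Rule 2 (final vowel raising): /e/ is a mid vowel in word-final position, so it raises to [i]. /gutkubjujase/ → gutkubjujasi.

gutkubjujasi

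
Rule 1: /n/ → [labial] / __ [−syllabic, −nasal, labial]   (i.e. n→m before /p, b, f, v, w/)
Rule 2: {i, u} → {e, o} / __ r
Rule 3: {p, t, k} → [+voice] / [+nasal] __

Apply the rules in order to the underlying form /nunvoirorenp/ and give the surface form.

Rule 1 (nasal place assimilation): /n/ precedes the labial consonant /v/, so it assimilates in place to [m]. /n/ precedes the labial consonant /p/, so it assimilates in place to [m]. /nunvoirorenp/ → numvoiroremp.
Rule 2 (pre-rhotic lowering): /i/ is a high vowel immediately before /r/, so it lowers to [e]. /numvoiroremp/ → numvoeroremp.
Rule 3 (post-nasal voicing): /p/ is a voiceless stop immediately after the nasal /m/, so it voices to [b]. /numvoeroremp/ → numvoeroremb.

numvoeroremb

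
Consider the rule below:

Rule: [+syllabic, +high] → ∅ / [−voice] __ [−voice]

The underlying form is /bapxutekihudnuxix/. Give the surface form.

bapxtekhudnuxx

/u/ is a high vowel flanked by voiceless consonants /x/ and /t/, so it deletes.
/i/ is a high vowel flanked by voiceless consonants /k/ and /h/, so it deletes.
/i/ is a high vowel flanked by voiceless consonants /x/ and /x/, so it deletes.
The other instances of /u/ do not occur in the required environment and remain unchanged.
Surface form: [bapxtekhudnuxx].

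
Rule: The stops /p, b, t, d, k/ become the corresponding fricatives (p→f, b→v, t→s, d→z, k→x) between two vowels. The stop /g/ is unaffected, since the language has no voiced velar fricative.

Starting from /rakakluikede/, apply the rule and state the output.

raxakluixeze

Scanning /rakakluikede/: /k/ is a stop between vowels /a/ and /a/, so it spirantizes to the fricative [x]; /k/ at position 5 is not in the conditioning environment; /k/ is a stop between vowels /i/ and /e/, so it spirantizes to the fricative [x]; /d/ is a stop between vowels /e/ and /e/, so it spirantizes to the fricative [z].
Result: [raxakluixeze].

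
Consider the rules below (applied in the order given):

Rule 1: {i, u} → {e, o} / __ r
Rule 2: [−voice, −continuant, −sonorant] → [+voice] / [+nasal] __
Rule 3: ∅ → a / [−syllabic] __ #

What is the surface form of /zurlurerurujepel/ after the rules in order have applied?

Rule 1 (pre-rhotic lowering): /u/ is a high vowel immediately before /r/, so it lowers to [o]. /u/ is a high vowel immediately before /r/, so it lowers to [o]. /u/ is a high vowel immediately before /r/, so it lowers to [o]. /zurlurerurujepel/ → zorlorerorujepel.
Rule 2 (post-nasal voicing): no segment meets the environment; /zorlorerorujepel/ is unchanged.
Rule 3 (final a-epenthesis): the form ends in the consonant /l/, so [a] is inserted word-finally. /zorlorerorujepel/ → zorlorerorujepela.

zorlorerorujepela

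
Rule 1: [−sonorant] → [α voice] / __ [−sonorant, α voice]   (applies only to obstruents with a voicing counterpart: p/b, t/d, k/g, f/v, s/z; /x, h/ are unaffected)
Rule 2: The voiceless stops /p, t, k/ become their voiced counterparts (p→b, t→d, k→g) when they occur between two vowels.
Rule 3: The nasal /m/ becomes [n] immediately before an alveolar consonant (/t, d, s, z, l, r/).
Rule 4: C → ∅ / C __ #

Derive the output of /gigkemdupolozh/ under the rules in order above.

gikkendubolos

Rule 1 (regressive voicing assimilation): /g/ precedes the voiceless obstruent /k/, so it devoices to [k] by assimilation. /z/ precedes the voiceless obstruent /h/, so it devoices to [s] by assimilation. /gigkemdupolozh/ → gikkemdupolosh.
Rule 2 (intervocalic voicing): /p/ is a voiceless stop between vowels /u/ and /o/, so it voices to [b]. /gikkemdupolosh/ → gikkemdubolosh.
Rule 3 (nasal place assimilation): /m/ precedes the alveolar consonant /d/, so it assimilates in place to [n]. /gikkemdubolosh/ → gikkendubolosh.
Rule 4 (final cluster simplification): /h/ is the second consonant of a word-final cluster /sh/, so it deletes. /gikkendubolosh/ → gikkendubolos.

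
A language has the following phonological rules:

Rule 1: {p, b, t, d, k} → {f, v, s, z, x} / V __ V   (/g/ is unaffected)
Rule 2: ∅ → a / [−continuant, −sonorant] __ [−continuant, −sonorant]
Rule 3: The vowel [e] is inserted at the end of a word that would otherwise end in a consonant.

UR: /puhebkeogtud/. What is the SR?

puhebakeogatude

Rule 1 (intervocalic spirantization): no segment meets the environment; /puhebkeogtud/ is unchanged.
Rule 2 (stop-cluster a-epenthesis): /b/ and /k/ form a stop–stop cluster, so [a] is inserted between them. /g/ and /t/ form a stop–stop cluster, so [a] is inserted between them. /puhebkeogtud/ → puhebakeogatud.
Rule 3 (final e-epenthesis): the form ends in the consonant /d/, so [e] is inserted word-finally. /puhebakeogatud/ → puhebakeogatude.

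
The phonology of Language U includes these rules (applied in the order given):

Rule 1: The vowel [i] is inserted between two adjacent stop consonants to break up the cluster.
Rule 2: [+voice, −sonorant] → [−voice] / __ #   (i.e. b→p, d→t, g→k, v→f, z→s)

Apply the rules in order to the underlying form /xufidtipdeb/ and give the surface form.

xufiditipidep

Rule 1 (stop-cluster i-epenthesis): /d/ and /t/ form a stop–stop cluster, so [i] is inserted between them. /p/ and /d/ form a stop–stop cluster, so [i] is inserted between them. /xufidtipdeb/ → xufiditipideb.
Rule 2 (final devoicing): /b/ is a voiced obstruent in word-final position, so it devoices to [p]. /xufiditipideb/ → xufiditipidep.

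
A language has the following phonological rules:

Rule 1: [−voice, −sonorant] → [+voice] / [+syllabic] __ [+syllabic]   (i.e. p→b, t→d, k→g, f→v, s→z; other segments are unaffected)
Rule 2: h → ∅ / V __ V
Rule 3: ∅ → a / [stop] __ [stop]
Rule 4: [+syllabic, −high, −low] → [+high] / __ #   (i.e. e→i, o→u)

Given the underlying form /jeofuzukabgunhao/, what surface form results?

Rule 1 (intervocalic voicing): /f/ is a voiceless obstruent between vowels /o/ and /u/, so it voices to [v]. /k/ is a voiceless obstruent between vowels /u/ and /a/, so it voices to [g]. /jeofuzukabgunhao/ → jeovuzugabgunhao.
Rule 2 (intervocalic h-deletion): no segment meets the environment; /jeovuzugabgunhao/ is unchanged.
Rule 3 (stop-cluster a-epenthesis): /b/ and /g/ form a stop–stop cluster, so [a] is inserted between them. /jeovuzugabgunhao/ → jeovuzugabagunhao.
Rule 4 (final vowel raising): /o/ is a mid vowel in word-final position, so it raises to [u]. /jeovuzugabagunhao/ → jeovuzugabagunhau.

jeovuzugabagunhau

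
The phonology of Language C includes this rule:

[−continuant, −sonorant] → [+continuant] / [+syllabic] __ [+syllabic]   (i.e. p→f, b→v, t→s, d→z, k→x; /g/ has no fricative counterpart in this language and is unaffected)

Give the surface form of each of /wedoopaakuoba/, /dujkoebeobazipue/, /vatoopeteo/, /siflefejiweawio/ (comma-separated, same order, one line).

/wedoopaakuoba/: /d/ is a stop between vowels /e/ and /o/, so it spirantizes to the fricative [z]. /p/ is a stop between vowels /o/ and /a/, so it spirantizes to the fricative [f]. /k/ is a stop between vowels /a/ and /u/, so it spirantizes to the fricative [x]. /b/ is a stop between vowels /o/ and /a/, so it spirantizes to the fricative [v]. → [wezoofaaxuova].
/dujkoebeobazipue/: /b/ is a stop between vowels /e/ and /e/, so it spirantizes to the fricative [v]. /b/ is a stop between vowels /o/ and /a/, so it spirantizes to the fricative [v]. /p/ is a stop between vowels /i/ and /u/, so it spirantizes to the fricative [f]. → [dujkoeveovazifue].
/vatoopeteo/: /t/ is a stop between vowels /a/ and /o/, so it spirantizes to the fricative [s]. /p/ is a stop between vowels /o/ and /e/, so it spirantizes to the fricative [f]. /t/ is a stop between vowels /e/ and /e/, so it spirantizes to the fricative [s]. → [vasoofeseo].
/siflefejiweawio/: the rule's environment is not met; surfaces unchanged as [siflefejiweawio].

wezoofaaxuova, dujkoeveovazifue, vasoofeseo, siflefejiweawio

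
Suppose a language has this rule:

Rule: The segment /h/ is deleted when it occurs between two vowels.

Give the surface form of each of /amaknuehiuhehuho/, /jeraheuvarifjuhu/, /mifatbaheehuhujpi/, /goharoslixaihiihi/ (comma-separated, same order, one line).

amaknueiueuo, jeraeuvarifjuu, mifatbaeeuujpi, goaroslixaiiii

/amaknuehiuhehuho/: /h/ occurs between vowels /e/ and /i/, so it deletes. /h/ occurs between vowels /u/ and /e/, so it deletes. /h/ occurs between vowels /e/ and /u/, so it deletes. /h/ occurs between vowels /u/ and /o/, so it deletes. → [amaknueiueuo].
/jeraheuvarifjuhu/: /h/ occurs between vowels /a/ and /e/, so it deletes. /h/ occurs between vowels /u/ and /u/, so it deletes. → [jeraeuvarifjuu].
/mifatbaheehuhujpi/: /h/ occurs between vowels /a/ and /e/, so it deletes. /h/ occurs between vowels /e/ and /u/, so it deletes. /h/ occurs between vowels /u/ and /u/, so it deletes. → [mifatbaeeuujpi].
/goharoslixaihiihi/: /h/ occurs between vowels /o/ and /a/, so it deletes. /h/ occurs between vowels /i/ and /i/, so it deletes. /h/ occurs between vowels /i/ and /i/, so it deletes. → [goaroslixaiiii].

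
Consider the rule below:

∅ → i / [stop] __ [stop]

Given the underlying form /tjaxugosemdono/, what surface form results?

No segment of /tjaxugosemdono/ meets the structural description of the rule, so the form surfaces unchanged.

tjaxugosemdono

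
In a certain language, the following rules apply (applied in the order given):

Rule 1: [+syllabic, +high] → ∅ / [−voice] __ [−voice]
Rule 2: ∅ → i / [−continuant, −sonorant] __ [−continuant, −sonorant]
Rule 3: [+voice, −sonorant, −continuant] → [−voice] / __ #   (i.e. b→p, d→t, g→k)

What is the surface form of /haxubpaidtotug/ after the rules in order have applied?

Rule 1 (high vowel syncope): no segment meets the environment; /haxubpaidtotug/ is unchanged.
Rule 2 (stop-cluster i-epenthesis): /b/ and /p/ form a stop–stop cluster, so [i] is inserted between them. /d/ and /t/ form a stop–stop cluster, so [i] is inserted between them. /haxubpaidtotug/ → haxubipaiditotug.
Rule 3 (final devoicing): /g/ is a voiced stop in word-final position, so it devoices to [k]. /haxubipaiditotug/ → haxubipaiditotuk.

haxubipaiditotuk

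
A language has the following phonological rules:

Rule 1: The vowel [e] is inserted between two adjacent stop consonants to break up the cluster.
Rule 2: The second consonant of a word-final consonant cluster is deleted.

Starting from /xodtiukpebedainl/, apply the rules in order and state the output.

xodetiukepebedain

Rule 1 (stop-cluster e-epenthesis): /d/ and /t/ form a stop–stop cluster, so [e] is inserted between them. /k/ and /p/ form a stop–stop cluster, so [e] is inserted between them. /xodtiukpebedainl/ → xodetiukepebedainl.
Rule 2 (final cluster simplification): /l/ is the second consonant of a word-final cluster /nl/, so it deletes. /xodetiukepebedainl/ → xodetiukepebedain.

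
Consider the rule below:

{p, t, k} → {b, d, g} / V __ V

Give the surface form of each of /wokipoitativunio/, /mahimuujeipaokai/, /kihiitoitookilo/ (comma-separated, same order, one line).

wogiboidadivunio, mahimuujeibaogai, kihiidoidoogilo

/wokipoitativunio/: /k/ is a voiceless stop between vowels /o/ and /i/, so it voices to [g]. /p/ is a voiceless stop between vowels /i/ and /o/, so it voices to [b]. /t/ is a voiceless stop between vowels /i/ and /a/, so it voices to [d]. /t/ is a voiceless stop between vowels /a/ and /i/, so it voices to [d]. → [wogiboidadivunio].
/mahimuujeipaokai/: /p/ is a voiceless stop between vowels /i/ and /a/, so it voices to [b]. /k/ is a voiceless stop between vowels /o/ and /a/, so it voices to [g]. → [mahimuujeibaogai].
/kihiitoitookilo/: /t/ is a voiceless stop between vowels /i/ and /o/, so it voices to [d]. /t/ is a voiceless stop between vowels /i/ and /o/, so it voices to [d]. /k/ is a voiceless stop between vowels /o/ and /i/, so it voices to [g]. → [kihiidoidoogilo].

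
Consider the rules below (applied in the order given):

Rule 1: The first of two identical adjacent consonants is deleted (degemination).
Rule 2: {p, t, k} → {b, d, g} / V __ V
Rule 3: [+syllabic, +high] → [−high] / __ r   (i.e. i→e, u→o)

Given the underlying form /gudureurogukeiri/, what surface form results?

gudoreorogugeeri

Rule 1 (degemination): no segment meets the environment; /gudureurogukeiri/ is unchanged.
Rule 2 (intervocalic voicing): /k/ is a voiceless stop between vowels /u/ and /e/, so it voices to [g]. /gudureurogukeiri/ → gudureurogugeiri.
Rule 3 (pre-rhotic lowering): /u/ is a high vowel immediately before /r/, so it lowers to [o]. /u/ is a high vowel immediately before /r/, so it lowers to [o]. /i/ is a high vowel immediately before /r/, so it lowers to [e]. /gudureurogugeiri/ → gudoreorogugeeri.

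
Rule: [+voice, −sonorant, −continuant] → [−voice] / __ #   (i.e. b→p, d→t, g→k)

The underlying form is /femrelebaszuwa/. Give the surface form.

No segment of /femrelebaszuwa/ meets the structural description of the rule, so the form surfaces unchanged.

femrelebaszuwa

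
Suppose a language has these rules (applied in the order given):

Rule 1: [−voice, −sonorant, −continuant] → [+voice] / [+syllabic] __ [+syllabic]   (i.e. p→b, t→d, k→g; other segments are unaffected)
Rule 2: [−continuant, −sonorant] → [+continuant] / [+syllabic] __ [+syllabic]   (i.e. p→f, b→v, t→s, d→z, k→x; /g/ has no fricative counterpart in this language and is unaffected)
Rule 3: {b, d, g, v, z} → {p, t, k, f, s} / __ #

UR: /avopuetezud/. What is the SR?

Rule 1 (intervocalic voicing): /p/ is a voiceless stop between vowels /o/ and /u/, so it voices to [b]. /t/ is a voiceless stop between vowels /e/ and /e/, so it voices to [d]. /avopuetezud/ → avobuedezud.
Rule 2 (intervocalic spirantization): /b/ is a stop between vowels /o/ and /u/, so it spirantizes to the fricative [v]. /d/ is a stop between vowels /e/ and /e/, so it spirantizes to the fricative [z]. /avobuedezud/ → avovuezezud.
Rule 3 (final devoicing): /d/ is a voiced obstruent in word-final position, so it devoices to [t]. /avovuezezud/ → avovuezezut.

avovuezezut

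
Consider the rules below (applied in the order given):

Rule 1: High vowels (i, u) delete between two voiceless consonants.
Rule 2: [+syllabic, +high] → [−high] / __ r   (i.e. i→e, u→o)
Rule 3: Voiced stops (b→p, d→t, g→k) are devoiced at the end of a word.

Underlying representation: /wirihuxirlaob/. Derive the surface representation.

werihxerlaop

Rule 1 (high vowel syncope): /u/ is a high vowel flanked by voiceless consonants /h/ and /x/, so it deletes. /wirihuxirlaob/ → wirihxirlaob.
Rule 2 (pre-rhotic lowering): /i/ is a high vowel immediately before /r/, so it lowers to [e]. /i/ is a high vowel immediately before /r/, so it lowers to [e]. /wirihxirlaob/ → werihxerlaob.
Rule 3 (final devoicing): /b/ is a voiced stop in word-final position, so it devoices to [p]. /werihxerlaob/ → werihxerlaop.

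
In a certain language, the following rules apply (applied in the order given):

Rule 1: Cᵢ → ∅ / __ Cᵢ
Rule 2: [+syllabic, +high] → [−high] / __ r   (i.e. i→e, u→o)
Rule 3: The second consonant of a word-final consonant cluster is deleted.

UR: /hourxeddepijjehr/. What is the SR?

Rule 1 (degemination): /dd/ is a geminate; the first /d/ deletes. /jj/ is a geminate; the first /j/ deletes. /hourxeddepijjehr/ → hourxedepijehr.
Rule 2 (pre-rhotic lowering): /u/ is a high vowel immediately before /r/, so it lowers to [o]. /hourxedepijehr/ → hoorxedepijehr.
Rule 3 (final cluster simplification): /r/ is the second consonant of a word-final cluster /hr/, so it deletes. /hoorxedepijehr/ → hoorxedepijeh.

hoorxedepijeh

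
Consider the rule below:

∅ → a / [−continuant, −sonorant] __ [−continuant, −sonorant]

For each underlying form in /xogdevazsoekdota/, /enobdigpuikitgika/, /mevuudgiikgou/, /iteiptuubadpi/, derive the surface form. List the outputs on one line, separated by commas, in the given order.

/xogdevazsoekdota/: /g/ and /d/ form a stop–stop cluster, so [a] is inserted between them. /k/ and /d/ form a stop–stop cluster, so [a] is inserted between them. → [xogadevazsoekadota].
/enobdigpuikitgika/: /b/ and /d/ form a stop–stop cluster, so [a] is inserted between them. /g/ and /p/ form a stop–stop cluster, so [a] is inserted between them. /t/ and /g/ form a stop–stop cluster, so [a] is inserted between them. → [enobadigapuikitagika].
/mevuudgiikgou/: /d/ and /g/ form a stop–stop cluster, so [a] is inserted between them. /k/ and /g/ form a stop–stop cluster, so [a] is inserted between them. → [mevuudagiikagou].
/iteiptuubadpi/: /p/ and /t/ form a stop–stop cluster, so [a] is inserted between them. /d/ and /p/ form a stop–stop cluster, so [a] is inserted between them. → [iteipatuubadapi].

xogadevazsoekadota, enobadigapuikitagika, mevuudagiikagou, iteipatuubadapi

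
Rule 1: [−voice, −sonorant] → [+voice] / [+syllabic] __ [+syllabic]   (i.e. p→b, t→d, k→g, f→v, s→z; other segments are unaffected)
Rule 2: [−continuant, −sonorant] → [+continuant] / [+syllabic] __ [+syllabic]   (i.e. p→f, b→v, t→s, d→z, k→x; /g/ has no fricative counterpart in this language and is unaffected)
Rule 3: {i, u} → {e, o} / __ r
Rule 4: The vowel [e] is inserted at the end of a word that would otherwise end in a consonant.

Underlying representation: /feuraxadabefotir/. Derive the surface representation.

Rule 1 (intervocalic voicing): /f/ is a voiceless obstruent between vowels /e/ and /o/, so it voices to [v]. /t/ is a voiceless obstruent between vowels /o/ and /i/, so it voices to [d]. /feuraxadabefotir/ → feuraxadabevodir.
Rule 2 (intervocalic spirantization): /d/ is a stop between vowels /a/ and /a/, so it spirantizes to the fricative [z]. /b/ is a stop between vowels /a/ and /e/, so it spirantizes to the fricative [v]. /d/ is a stop between vowels /o/ and /i/, so it spirantizes to the fricative [z]. /feuraxadabevodir/ → feuraxazavevozir.
Rule 3 (pre-rhotic lowering): /u/ is a high vowel immediately before /r/, so it lowers to [o]. /i/ is a high vowel immediately before /r/, so it lowers to [e]. /feuraxazavevozir/ → feoraxazavevozer.
Rule 4 (final e-epenthesis): the form ends in the consonant /r/, so [e] is inserted word-finally. /feoraxazavevozer/ → feoraxazavevozere.

feoraxazavevozere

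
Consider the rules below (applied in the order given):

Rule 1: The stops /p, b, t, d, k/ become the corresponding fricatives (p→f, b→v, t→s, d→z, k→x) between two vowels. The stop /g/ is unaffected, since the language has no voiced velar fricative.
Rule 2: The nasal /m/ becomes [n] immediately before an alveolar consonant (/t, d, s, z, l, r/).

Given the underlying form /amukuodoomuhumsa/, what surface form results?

amuxuozoomuhunsa

Rule 1 (intervocalic spirantization): /k/ is a stop between vowels /u/ and /u/, so it spirantizes to the fricative [x]. /d/ is a stop between vowels /o/ and /o/, so it spirantizes to the fricative [z]. /amukuodoomuhumsa/ → amuxuozoomuhumsa.
Rule 2 (nasal place assimilation): /m/ precedes the alveolar consonant /s/, so it assimilates in place to [n]. /amuxuozoomuhumsa/ → amuxuozoomuhunsa.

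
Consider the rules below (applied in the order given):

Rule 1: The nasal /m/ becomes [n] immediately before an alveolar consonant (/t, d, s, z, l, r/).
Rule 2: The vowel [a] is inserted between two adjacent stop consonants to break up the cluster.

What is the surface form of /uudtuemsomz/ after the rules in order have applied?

uudatuensonz

Rule 1 (nasal place assimilation): /m/ precedes the alveolar consonant /s/, so it assimilates in place to [n]. /m/ precedes the alveolar consonant /z/, so it assimilates in place to [n]. /uudtuemsomz/ → uudtuensonz.
Rule 2 (stop-cluster a-epenthesis): /d/ and /t/ form a stop–stop cluster, so [a] is inserted between them. /uudtuensonz/ → uudatuensonz.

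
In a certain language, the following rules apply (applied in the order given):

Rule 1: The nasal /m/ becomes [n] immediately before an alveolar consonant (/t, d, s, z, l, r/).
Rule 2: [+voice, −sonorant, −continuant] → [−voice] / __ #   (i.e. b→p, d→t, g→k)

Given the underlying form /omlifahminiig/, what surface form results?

onlifahminiik

Rule 1 (nasal place assimilation): /m/ precedes the alveolar consonant /l/, so it assimilates in place to [n]. /omlifahminiig/ → onlifahminiig.
Rule 2 (final devoicing): /g/ is a voiced stop in word-final position, so it devoices to [k]. /onlifahminiig/ → onlifahminiik.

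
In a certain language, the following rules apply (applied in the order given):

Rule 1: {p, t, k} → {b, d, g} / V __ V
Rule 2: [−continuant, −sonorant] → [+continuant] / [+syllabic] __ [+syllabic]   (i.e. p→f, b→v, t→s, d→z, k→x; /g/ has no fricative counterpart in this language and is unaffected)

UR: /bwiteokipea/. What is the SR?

Rule 1 (intervocalic voicing): /t/ is a voiceless stop between vowels /i/ and /e/, so it voices to [d]. /k/ is a voiceless stop between vowels /o/ and /i/, so it voices to [g]. /p/ is a voiceless stop between vowels /i/ and /e/, so it voices to [b]. /bwiteokipea/ → bwideogibea.
Rule 2 (intervocalic spirantization): /d/ is a stop between vowels /i/ and /e/, so it spirantizes to the fricative [z]. /b/ is a stop between vowels /i/ and /e/, so it spirantizes to the fricative [v]. /bwideogibea/ → bwizeogivea.

bwizeogivea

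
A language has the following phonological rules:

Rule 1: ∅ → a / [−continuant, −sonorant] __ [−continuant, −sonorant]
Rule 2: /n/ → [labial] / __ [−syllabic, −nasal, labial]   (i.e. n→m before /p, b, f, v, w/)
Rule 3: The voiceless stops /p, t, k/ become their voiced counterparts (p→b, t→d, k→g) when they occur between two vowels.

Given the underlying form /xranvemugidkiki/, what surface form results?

xramvemugidagigi

Rule 1 (stop-cluster a-epenthesis): /d/ and /k/ form a stop–stop cluster, so [a] is inserted between them. /xranvemugidkiki/ → xranvemugidakiki.
Rule 2 (nasal place assimilation): /n/ precedes the labial consonant /v/, so it assimilates in place to [m]. /xranvemugidakiki/ → xramvemugidakiki.
Rule 3 (intervocalic voicing): /k/ is a voiceless stop between vowels /a/ and /i/, so it voices to [g]. /k/ is a voiceless stop between vowels /i/ and /i/, so it voices to [g]. /xramvemugidakiki/ → xramvemugidagigi.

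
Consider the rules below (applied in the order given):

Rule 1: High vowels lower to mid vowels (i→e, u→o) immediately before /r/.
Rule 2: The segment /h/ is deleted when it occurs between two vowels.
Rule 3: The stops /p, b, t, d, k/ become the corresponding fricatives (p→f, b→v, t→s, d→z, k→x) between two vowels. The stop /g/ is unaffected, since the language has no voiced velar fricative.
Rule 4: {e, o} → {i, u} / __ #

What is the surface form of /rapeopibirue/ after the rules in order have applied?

Rule 1 (pre-rhotic lowering): /i/ is a high vowel immediately before /r/, so it lowers to [e]. /rapeopibirue/ → rapeopiberue.
Rule 2 (intervocalic h-deletion): no segment meets the environment; /rapeopiberue/ is unchanged.
Rule 3 (intervocalic spirantization): /p/ is a stop between vowels /a/ and /e/, so it spirantizes to the fricative [f]. /p/ is a stop between vowels /o/ and /i/, so it spirantizes to the fricative [f]. /b/ is a stop between vowels /i/ and /e/, so it spirantizes to the fricative [v]. /rapeopiberue/ → rafeofiverue.
Rule 4 (final vowel raising): /e/ is a mid vowel in word-final position, so it raises to [i]. /rafeofiverue/ → rafeofiverui.

rafeofiverui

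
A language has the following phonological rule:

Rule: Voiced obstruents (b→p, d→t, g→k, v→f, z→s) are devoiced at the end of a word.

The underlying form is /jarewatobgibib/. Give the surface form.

Scanning /jarewatobgibib/: /b/ at position 9 is not in the conditioning environment; /g/ at position 10 is not in the conditioning environment; /b/ at position 12 is not in the conditioning environment; /b/ is a voiced obstruent in word-final position, so it devoices to [p].
Result: [jarewatobgibip].

jarewatobgibip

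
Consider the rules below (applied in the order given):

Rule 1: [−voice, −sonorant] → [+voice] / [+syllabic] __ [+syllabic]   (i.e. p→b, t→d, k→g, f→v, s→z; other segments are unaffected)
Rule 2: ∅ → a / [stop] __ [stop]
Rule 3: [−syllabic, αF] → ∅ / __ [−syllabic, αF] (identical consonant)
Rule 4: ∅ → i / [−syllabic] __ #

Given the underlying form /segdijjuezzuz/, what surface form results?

Rule 1 (intervocalic voicing): no segment meets the environment; /segdijjuezzuz/ is unchanged.
Rule 2 (stop-cluster a-epenthesis): /g/ and /d/ form a stop–stop cluster, so [a] is inserted between them. /segdijjuezzuz/ → segadijjuezzuz.
Rule 3 (degemination): /jj/ is a geminate; the first /j/ deletes. /zz/ is a geminate; the first /z/ deletes. /segadijjuezzuz/ → segadijuezuz.
Rule 4 (final i-epenthesis): the form ends in the consonant /z/, so [i] is inserted word-finally. /segadijuezuz/ → segadijuezuzi.

segadijuezuzi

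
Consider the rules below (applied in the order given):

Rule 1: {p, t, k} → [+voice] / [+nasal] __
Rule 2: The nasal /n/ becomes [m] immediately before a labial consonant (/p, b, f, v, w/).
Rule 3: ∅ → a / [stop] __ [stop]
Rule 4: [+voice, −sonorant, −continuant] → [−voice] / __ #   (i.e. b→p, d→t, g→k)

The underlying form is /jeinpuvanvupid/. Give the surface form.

jeimbuvamvupit

Rule 1 (post-nasal voicing): /p/ is a voiceless stop immediately after the nasal /n/, so it voices to [b]. /jeinpuvanvupid/ → jeinbuvanvupid.
Rule 2 (nasal place assimilation): /n/ precedes the labial consonant /b/, so it assimilates in place to [m]. /n/ precedes the labial consonant /v/, so it assimilates in place to [m]. /jeinbuvanvupid/ → jeimbuvamvupid.
Rule 3 (stop-cluster a-epenthesis): no segment meets the environment; /jeimbuvamvupid/ is unchanged.
Rule 4 (final devoicing): /d/ is a voiced stop in word-final position, so it devoices to [t]. /jeimbuvamvupid/ → jeimbuvamvupit.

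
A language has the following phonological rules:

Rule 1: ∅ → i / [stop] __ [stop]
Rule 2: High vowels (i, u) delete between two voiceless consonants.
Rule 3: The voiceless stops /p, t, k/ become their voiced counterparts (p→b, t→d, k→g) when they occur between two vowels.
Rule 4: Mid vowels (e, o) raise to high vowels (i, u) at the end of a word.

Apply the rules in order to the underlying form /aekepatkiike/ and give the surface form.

aegebatkiigi

Rule 1 (stop-cluster i-epenthesis): /t/ and /k/ form a stop–stop cluster, so [i] is inserted between them. /aekepatkiike/ → aekepatikiike.
Rule 2 (high vowel syncope): /i/ is a high vowel flanked by voiceless consonants /t/ and /k/, so it deletes. /aekepatikiike/ → aekepatkiike.
Rule 3 (intervocalic voicing): /k/ is a voiceless stop between vowels /e/ and /e/, so it voices to [g]. /p/ is a voiceless stop between vowels /e/ and /a/, so it voices to [b]. /k/ is a voiceless stop between vowels /i/ and /e/, so it voices to [g]. /aekepatkiike/ → aegebatkiige.
Rule 4 (final vowel raising): /e/ is a mid vowel in word-final position, so it raises to [i]. /aegebatkiige/ → aegebatkiigi.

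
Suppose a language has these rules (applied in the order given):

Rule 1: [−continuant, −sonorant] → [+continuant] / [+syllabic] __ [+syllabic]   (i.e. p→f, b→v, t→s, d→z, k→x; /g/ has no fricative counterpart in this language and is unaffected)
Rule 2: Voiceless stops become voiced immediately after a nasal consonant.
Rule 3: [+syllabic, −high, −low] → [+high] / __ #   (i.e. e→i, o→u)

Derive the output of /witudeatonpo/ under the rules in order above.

Rule 1 (intervocalic spirantization): /t/ is a stop between vowels /i/ and /u/, so it spirantizes to the fricative [s]. /d/ is a stop between vowels /u/ and /e/, so it spirantizes to the fricative [z]. /t/ is a stop between vowels /a/ and /o/, so it spirantizes to the fricative [s]. /witudeatonpo/ → wisuzeasonpo.
Rule 2 (post-nasal voicing): /p/ is a voiceless stop immediately after the nasal /n/, so it voices to [b]. /wisuzeasonpo/ → wisuzeasonbo.
Rule 3 (final vowel raising): /o/ is a mid vowel in word-final position, so it raises to [u]. /wisuzeasonbo/ → wisuzeasonbu.

wisuzeasonbu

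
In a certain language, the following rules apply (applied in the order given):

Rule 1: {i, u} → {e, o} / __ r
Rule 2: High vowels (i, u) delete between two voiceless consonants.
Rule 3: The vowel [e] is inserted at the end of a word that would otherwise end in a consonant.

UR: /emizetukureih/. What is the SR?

emizetkoreihe

Rule 1 (pre-rhotic lowering): /u/ is a high vowel immediately before /r/, so it lowers to [o]. /emizetukureih/ → emizetukoreih.
Rule 2 (high vowel syncope): /u/ is a high vowel flanked by voiceless consonants /t/ and /k/, so it deletes. /emizetukoreih/ → emizetkoreih.
Rule 3 (final e-epenthesis): the form ends in the consonant /h/, so [e] is inserted word-finally. /emizetkoreih/ → emizetkoreihe.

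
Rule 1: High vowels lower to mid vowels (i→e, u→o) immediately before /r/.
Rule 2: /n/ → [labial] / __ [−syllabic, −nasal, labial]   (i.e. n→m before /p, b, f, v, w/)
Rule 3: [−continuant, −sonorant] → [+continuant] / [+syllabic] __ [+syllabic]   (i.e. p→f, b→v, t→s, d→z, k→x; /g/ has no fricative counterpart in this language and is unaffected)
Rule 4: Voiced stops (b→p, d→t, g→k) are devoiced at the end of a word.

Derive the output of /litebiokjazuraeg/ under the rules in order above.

Rule 1 (pre-rhotic lowering): /u/ is a high vowel immediately before /r/, so it lowers to [o]. /litebiokjazuraeg/ → litebiokjazoraeg.
Rule 2 (nasal place assimilation): no segment meets the environment; /litebiokjazoraeg/ is unchanged.
Rule 3 (intervocalic spirantization): /t/ is a stop between vowels /i/ and /e/, so it spirantizes to the fricative [s]. /b/ is a stop between vowels /e/ and /i/, so it spirantizes to the fricative [v]. /litebiokjazoraeg/ → liseviokjazoraeg.
Rule 4 (final devoicing): /g/ is a voiced stop in word-final position, so it devoices to [k]. /liseviokjazoraeg/ → liseviokjazoraek.

liseviokjazoraek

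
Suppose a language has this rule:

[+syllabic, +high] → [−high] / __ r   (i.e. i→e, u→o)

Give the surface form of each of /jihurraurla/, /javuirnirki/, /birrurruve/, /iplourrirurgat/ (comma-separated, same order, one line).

/jihurraurla/: /u/ is a high vowel immediately before /r/, so it lowers to [o]. /u/ is a high vowel immediately before /r/, so it lowers to [o]. → [jihorraorla].
/javuirnirki/: /i/ is a high vowel immediately before /r/, so it lowers to [e]. /i/ is a high vowel immediately before /r/, so it lowers to [e]. → [javuernerki].
/birrurruve/: /i/ is a high vowel immediately before /r/, so it lowers to [e]. /u/ is a high vowel immediately before /r/, so it lowers to [o]. → [berrorruve].
/iplourrirurgat/: /u/ is a high vowel immediately before /r/, so it lowers to [o]. /i/ is a high vowel immediately before /r/, so it lowers to [e]. /u/ is a high vowel immediately before /r/, so it lowers to [o]. → [iploorrerorgat].

jihorraorla, javuernerki, berrorruve, iploorrerorgat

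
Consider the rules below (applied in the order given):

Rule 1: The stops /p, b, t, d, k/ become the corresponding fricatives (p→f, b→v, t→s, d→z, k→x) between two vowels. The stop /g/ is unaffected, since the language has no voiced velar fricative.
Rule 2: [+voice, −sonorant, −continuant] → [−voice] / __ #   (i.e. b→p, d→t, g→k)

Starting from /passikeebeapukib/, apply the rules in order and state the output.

passixeeveafuxip

Rule 1 (intervocalic spirantization): /k/ is a stop between vowels /i/ and /e/, so it spirantizes to the fricative [x]. /b/ is a stop between vowels /e/ and /e/, so it spirantizes to the fricative [v]. /p/ is a stop between vowels /a/ and /u/, so it spirantizes to the fricative [f]. /k/ is a stop between vowels /u/ and /i/, so it spirantizes to the fricative [x]. /passikeebeapukib/ → passixeeveafuxib.
Rule 2 (final devoicing): /b/ is a voiced stop in word-final position, so it devoices to [p]. /passixeeveafuxib/ → passixeeveafuxip.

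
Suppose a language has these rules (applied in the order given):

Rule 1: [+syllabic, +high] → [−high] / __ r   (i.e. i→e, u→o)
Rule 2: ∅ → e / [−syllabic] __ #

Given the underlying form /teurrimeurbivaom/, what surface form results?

Rule 1 (pre-rhotic lowering): /u/ is a high vowel immediately before /r/, so it lowers to [o]. /u/ is a high vowel immediately before /r/, so it lowers to [o]. /teurrimeurbivaom/ → teorrimeorbivaom.
Rule 2 (final e-epenthesis): the form ends in the consonant /m/, so [e] is inserted word-finally. /teorrimeorbivaom/ → teorrimeorbivaome.

teorrimeorbivaome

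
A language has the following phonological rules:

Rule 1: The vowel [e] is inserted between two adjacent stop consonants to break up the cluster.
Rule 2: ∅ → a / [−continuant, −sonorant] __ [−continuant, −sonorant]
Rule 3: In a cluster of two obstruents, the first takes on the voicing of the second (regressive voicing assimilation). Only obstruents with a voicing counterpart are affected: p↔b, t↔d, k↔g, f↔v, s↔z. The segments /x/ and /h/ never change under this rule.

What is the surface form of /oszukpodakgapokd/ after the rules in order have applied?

Rule 1 (stop-cluster e-epenthesis): /k/ and /p/ form a stop–stop cluster, so [e] is inserted between them. /k/ and /g/ form a stop–stop cluster, so [e] is inserted between them. /k/ and /d/ form a stop–stop cluster, so [e] is inserted between them. /oszukpodakgapokd/ → oszukepodakegapoked.
Rule 2 (stop-cluster a-epenthesis): no segment meets the environment; /oszukepodakegapoked/ is unchanged.
Rule 3 (regressive voicing assimilation): /s/ precedes the voiced obstruent /z/, so it voices to [z] by assimilation. /oszukepodakegapoked/ → ozzukepodakegapoked.

ozzukepodakegapoked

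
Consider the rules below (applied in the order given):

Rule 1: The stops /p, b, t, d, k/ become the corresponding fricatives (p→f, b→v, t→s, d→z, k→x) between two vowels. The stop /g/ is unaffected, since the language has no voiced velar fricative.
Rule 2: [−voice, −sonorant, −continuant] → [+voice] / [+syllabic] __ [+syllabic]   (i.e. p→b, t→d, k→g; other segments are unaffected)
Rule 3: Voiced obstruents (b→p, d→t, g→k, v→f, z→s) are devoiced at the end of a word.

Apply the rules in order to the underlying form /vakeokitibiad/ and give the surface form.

Rule 1 (intervocalic spirantization): /k/ is a stop between vowels /a/ and /e/, so it spirantizes to the fricative [x]. /k/ is a stop between vowels /o/ and /i/, so it spirantizes to the fricative [x]. /t/ is a stop between vowels /i/ and /i/, so it spirantizes to the fricative [s]. /b/ is a stop between vowels /i/ and /i/, so it spirantizes to the fricative [v]. /vakeokitibiad/ → vaxeoxisiviad.
Rule 2 (intervocalic voicing): no segment meets the environment; /vaxeoxisiviad/ is unchanged.
Rule 3 (final devoicing): /d/ is a voiced obstruent in word-final position, so it devoices to [t]. /vaxeoxisiviad/ → vaxeoxisiviat.

vaxeoxisiviat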